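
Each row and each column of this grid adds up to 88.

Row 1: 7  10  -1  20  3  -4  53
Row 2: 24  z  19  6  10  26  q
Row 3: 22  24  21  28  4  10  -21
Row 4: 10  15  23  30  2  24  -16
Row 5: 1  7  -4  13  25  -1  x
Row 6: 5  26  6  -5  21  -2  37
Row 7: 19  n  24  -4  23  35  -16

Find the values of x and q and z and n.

Row 5 has 1 + 7 − 4 + 13 + 25 − 1 = 41; the blank must be 88 − 41 = 47.
Column 7 has 53 − 21 − 16 + 47 + 37 − 16 = 84; the blank must be 88 − 84 = 4.
Row 2 has 24 + 19 + 6 + 10 + 26 + 4 = 89; the blank must be 88 − 89 = -1.
Row 7 has 19 + 24 − 4 + 23 + 35 − 16 = 81; the blank must be 88 − 81 = 7.

x = 47, q = 4, z = -1, n = 7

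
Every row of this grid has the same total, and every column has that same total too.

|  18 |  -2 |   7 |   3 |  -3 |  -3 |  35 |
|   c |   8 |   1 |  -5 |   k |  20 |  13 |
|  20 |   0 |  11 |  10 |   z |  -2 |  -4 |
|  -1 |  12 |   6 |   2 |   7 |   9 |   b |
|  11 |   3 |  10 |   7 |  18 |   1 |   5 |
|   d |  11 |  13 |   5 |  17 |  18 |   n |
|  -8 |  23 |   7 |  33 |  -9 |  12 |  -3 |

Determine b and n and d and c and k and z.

Rows 1 and 5 both sum to 55, so that's the common total.
The known cells in row 3 total 35, leaving 55 − 35 = 20 for the blank.
The known cells in column 5 total 50, leaving 55 − 50 = 5 for the blank.
The known cells in row 4 total 35, leaving 55 − 35 = 20 for the blank.
The known cells in column 7 total 66, leaving 55 − 66 = -11 for the blank.
The known cells in row 6 total 53, leaving 55 − 53 = 2 for the blank.
The known cells in row 2 total 42, leaving 55 − 42 = 13 for the blank.

b = 20, n = -11, d = 2, c = 13, k = 5, z = 20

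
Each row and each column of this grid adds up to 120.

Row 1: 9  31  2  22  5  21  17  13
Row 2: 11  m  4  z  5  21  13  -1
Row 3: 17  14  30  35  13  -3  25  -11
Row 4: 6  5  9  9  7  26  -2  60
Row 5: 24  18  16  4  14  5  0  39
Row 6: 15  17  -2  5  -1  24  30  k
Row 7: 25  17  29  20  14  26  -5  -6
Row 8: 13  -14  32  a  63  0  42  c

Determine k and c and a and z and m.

Column 2 has 31 + 14 + 5 + 18 + 17 + 17 − 14 = 88; the blank must be 120 − 88 = 32.
Row 6 has 15 + 17 − 2 + 5 − 1 + 24 + 30 = 88; the blank must be 120 − 88 = 32.
Column 8 has 13 − 1 − 11 + 60 + 39 + 32 − 6 = 126; the blank must be 120 − 126 = -6.
Row 8 has 13 − 14 + 32 + 63 + 0 + 42 − 6 = 130; the blank must be 120 − 130 = -10.
Row 2 has 11 + 32 + 4 + 5 + 21 + 13 − 1 = 85; the blank must be 120 − 85 = 35.

k = 32, c = -6, a = -10, z = 35, m = 32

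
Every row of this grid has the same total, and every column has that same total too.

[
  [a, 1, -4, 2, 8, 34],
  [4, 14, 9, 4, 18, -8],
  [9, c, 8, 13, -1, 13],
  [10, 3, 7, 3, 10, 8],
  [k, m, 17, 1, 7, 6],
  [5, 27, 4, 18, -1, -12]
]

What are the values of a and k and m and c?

a = 0, k = 13, m = -3, c = -1

Rows 2 and 4 both sum to 41, so that's the common total.
Row 3: 9 + 8 + 13 − 1 + 13 = 42, so its missing entry is 41 − 42 = -1.
Column 2: 1 + 14 − 1 + 3 + 27 = 44, so its missing entry is 41 − 44 = -3.
Row 5: -3 + 17 + 1 + 7 + 6 = 28, so its missing entry is 41 − 28 = 13.
Row 1: 1 − 4 + 2 + 8 + 34 = 41, so its missing entry is 41 − 41 = 0.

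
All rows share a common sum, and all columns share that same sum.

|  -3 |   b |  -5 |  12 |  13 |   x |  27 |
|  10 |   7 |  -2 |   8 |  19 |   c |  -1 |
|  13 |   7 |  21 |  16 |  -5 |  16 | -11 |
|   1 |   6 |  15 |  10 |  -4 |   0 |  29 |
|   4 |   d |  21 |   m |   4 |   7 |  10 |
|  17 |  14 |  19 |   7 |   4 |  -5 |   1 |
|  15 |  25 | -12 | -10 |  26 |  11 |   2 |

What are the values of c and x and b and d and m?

Rows 3 and 4 both sum to 57, so that's the common total.
Column 4 has 12 + 8 + 16 + 10 + 7 − 10 = 43; the blank must be 57 − 43 = 14.
Row 2 has 10 + 7 − 2 + 8 + 19 − 1 = 41; the blank must be 57 − 41 = 16.
Column 6 has 16 + 16 + 0 + 7 − 5 + 11 = 45; the blank must be 57 − 45 = 12.
Row 1 has -3 − 5 + 12 + 13 + 12 + 27 = 56; the blank must be 57 − 56 = 1.
Row 5 has 4 + 21 + 14 + 4 + 7 + 10 = 60; the blank must be 57 − 60 = -3.

c = 16, x = 12, b = 1, d = -3, m = 14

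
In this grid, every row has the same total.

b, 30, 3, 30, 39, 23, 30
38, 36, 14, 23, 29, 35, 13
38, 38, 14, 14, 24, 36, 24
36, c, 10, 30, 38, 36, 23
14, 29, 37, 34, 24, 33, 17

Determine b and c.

b = 33, c = 15

Rows 2 and 5 both add up to 188, so every row sums to 188.
Row 1: 30 + 3 + 30 + 39 + 23 + 30 = 155, so the missing entry is 188 − 155 = 33.
Row 4: 36 + 10 + 30 + 38 + 36 + 23 = 173, so the missing entry is 188 − 173 = 15.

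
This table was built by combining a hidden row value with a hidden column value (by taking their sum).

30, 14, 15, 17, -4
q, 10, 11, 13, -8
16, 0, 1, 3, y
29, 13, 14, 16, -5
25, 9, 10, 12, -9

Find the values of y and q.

y = -18, q = 26

The difference between any two rows is the same in every column — this is an addition table with the headers hidden.
Row 3 minus row 1 is 0 − 14 = -14, so its entry in column 5 is -4 + (-14) = -18.
Row 2 minus row 1 is 10 − 14 = -4, so its entry in column 1 is 30 + (-4) = 26.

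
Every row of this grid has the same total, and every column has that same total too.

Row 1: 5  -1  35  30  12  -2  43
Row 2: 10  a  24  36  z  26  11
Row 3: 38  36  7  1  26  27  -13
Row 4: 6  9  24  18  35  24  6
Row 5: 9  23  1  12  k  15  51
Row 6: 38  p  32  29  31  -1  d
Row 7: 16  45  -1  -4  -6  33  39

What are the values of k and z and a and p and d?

k = 11, z = 13, a = 2, p = 8, d = -15

Rows 1 and 3 both sum to 122, so that's the common total.
Row 5 has 9 + 23 + 1 + 12 + 15 + 51 = 111; the blank must be 122 − 111 = 11.
Column 5 has 12 + 26 + 35 + 11 + 31 − 6 = 109; the blank must be 122 − 109 = 13.
Row 2 has 10 + 24 + 36 + 13 + 26 + 11 = 120; the blank must be 122 − 120 = 2.
Column 2 has -1 + 2 + 36 + 9 + 23 + 45 = 114; the blank must be 122 − 114 = 8.
Row 6 has 38 + 8 + 32 + 29 + 31 − 1 = 137; the blank must be 122 − 137 = -15.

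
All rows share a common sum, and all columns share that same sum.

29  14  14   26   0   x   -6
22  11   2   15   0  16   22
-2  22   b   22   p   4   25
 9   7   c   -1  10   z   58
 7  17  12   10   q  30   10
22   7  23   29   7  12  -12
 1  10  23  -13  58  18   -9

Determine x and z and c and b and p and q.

Rows 2 and 6 both sum to 88, so that's the common total.
Row 5 has 7 + 17 + 12 + 10 + 30 + 10 = 86; the blank must be 88 − 86 = 2.
Column 5 has 0 + 0 + 10 + 2 + 7 + 58 = 77; the blank must be 88 − 77 = 11.
Row 1 has 29 + 14 + 14 + 26 + 0 − 6 = 77; the blank must be 88 − 77 = 11.
Row 3 has -2 + 22 + 22 + 11 + 4 + 25 = 82; the blank must be 88 − 82 = 6.
Column 3 has 14 + 2 + 6 + 12 + 23 + 23 = 80; the blank must be 88 − 80 = 8.
Row 4 has 9 + 7 + 8 − 1 + 10 + 58 = 91; the blank must be 88 − 91 = -3.

x = 11, z = -3, c = 8, b = 6, p = 11, q = 2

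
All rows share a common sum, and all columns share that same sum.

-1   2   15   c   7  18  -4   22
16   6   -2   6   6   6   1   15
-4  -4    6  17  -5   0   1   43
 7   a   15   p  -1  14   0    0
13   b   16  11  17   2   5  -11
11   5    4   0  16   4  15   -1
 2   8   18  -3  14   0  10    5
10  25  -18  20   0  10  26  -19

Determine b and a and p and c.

Rows 2 and 3 both sum to 54, so that's the common total.
The known cells in row 5 total 53, leaving 54 − 53 = 1 for the blank.
The known cells in column 2 total 43, leaving 54 − 43 = 11 for the blank.
The known cells in row 4 total 46, leaving 54 − 46 = 8 for the blank.
The known cells in row 1 total 59, leaving 54 − 59 = -5 for the blank.

b = 1, a = 11, p = 8, c = -5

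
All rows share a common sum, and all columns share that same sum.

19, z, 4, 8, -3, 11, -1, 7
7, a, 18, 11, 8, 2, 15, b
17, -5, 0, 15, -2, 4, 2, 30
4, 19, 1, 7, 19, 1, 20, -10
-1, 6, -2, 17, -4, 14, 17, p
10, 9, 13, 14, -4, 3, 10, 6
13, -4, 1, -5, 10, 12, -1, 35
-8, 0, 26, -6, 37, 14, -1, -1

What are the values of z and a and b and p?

Rows 3 and 4 both sum to 61, so that's the common total.
Row 1: 19 + 4 + 8 − 3 + 11 − 1 + 7 = 45, so its missing entry is 61 − 45 = 16.
Column 2: 16 − 5 + 19 + 6 + 9 − 4 + 0 = 41, so its missing entry is 61 − 41 = 20.
Row 5: -1 + 6 − 2 + 17 − 4 + 14 + 17 = 47, so its missing entry is 61 − 47 = 14.
Row 2: 7 + 20 + 18 + 11 + 8 + 2 + 15 = 81, so its missing entry is 61 − 81 = -20.

z = 16, a = 20, b = -20, p = 14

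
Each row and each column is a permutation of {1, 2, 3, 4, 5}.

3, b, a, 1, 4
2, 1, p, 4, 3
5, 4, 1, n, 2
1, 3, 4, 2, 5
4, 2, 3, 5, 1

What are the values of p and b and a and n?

p = 5, b = 5, a = 2, n = 3

At (row 3, col 4): row 3 already has {1, 2, 4, 5}, so the value is 3.
For row 2, column 3: row 2 already has {1, 2, 3, 4}; that leaves 5.
Cell (1,3): column 3 already has {1, 3, 4, 5} → 2.
At (row 1, col 2): row 1 already has {1, 2, 3, 4}, so the value is 5.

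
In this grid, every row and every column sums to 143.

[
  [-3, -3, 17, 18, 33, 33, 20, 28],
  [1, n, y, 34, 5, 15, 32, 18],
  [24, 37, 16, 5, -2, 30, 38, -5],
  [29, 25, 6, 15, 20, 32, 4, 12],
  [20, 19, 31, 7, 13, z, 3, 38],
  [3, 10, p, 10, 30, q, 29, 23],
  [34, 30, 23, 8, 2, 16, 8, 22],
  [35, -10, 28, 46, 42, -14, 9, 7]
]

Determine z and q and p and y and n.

z = 12, q = 19, p = 19, y = 3, n = 35

Column 2 has -3 + 37 + 25 + 19 + 10 + 30 − 10 = 108; the blank must be 143 − 108 = 35.
Row 2 has 1 + 35 + 34 + 5 + 15 + 32 + 18 = 140; the blank must be 143 − 140 = 3.
Row 5 has 20 + 19 + 31 + 7 + 13 + 3 + 38 = 131; the blank must be 143 − 131 = 12.
Column 6 has 33 + 15 + 30 + 32 + 12 + 16 − 14 = 124; the blank must be 143 − 124 = 19.
Row 6 has 3 + 10 + 10 + 30 + 19 + 29 + 23 = 124; the blank must be 143 − 124 = 19.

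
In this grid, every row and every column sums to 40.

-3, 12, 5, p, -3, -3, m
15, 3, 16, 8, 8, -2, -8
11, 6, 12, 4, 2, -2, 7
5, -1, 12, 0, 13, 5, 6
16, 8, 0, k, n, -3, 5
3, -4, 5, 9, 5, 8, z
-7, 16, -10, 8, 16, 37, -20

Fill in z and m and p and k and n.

z = 14, m = 36, p = -4, k = 15, n = -1

Column 5: -3 + 8 + 2 + 13 + 5 + 16 = 41, so its missing entry is 40 − 41 = -1.
Row 5: 16 + 8 + 0 − 1 − 3 + 5 = 25, so its missing entry is 40 − 25 = 15.
Column 4: 8 + 4 + 0 + 15 + 9 + 8 = 44, so its missing entry is 40 − 44 = -4.
Row 1: -3 + 12 + 5 − 4 − 3 − 3 = 4, so its missing entry is 40 − 4 = 36.
Row 6: 3 − 4 + 5 + 9 + 5 + 8 = 26, so its missing entry is 40 − 26 = 14.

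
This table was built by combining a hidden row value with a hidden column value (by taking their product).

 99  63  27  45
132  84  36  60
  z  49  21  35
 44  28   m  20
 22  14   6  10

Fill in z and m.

z = 77, m = 12

Each row is a constant multiple of every other row — this is a multiplication table with the headers hidden.
Row 3 is 35/45 = 7/9 times row 1, so its entry in column 1 is 99 × 7/9 = 77.
Row 4 is 20/45 = 4/9 times row 1, so its entry in column 3 is 27 × 4/9 = 12.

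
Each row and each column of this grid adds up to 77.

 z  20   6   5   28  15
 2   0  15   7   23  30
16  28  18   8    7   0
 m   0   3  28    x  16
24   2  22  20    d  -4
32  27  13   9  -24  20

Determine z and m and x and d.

Row 5 has 24 + 2 + 22 + 20 − 4 = 64; the blank must be 77 − 64 = 13.
Column 5 has 28 + 23 + 7 + 13 − 24 = 47; the blank must be 77 − 47 = 30.
Row 4 has 0 + 3 + 28 + 30 + 16 = 77; the blank must be 77 − 77 = 0.
Row 1 has 20 + 6 + 5 + 28 + 15 = 74; the blank must be 77 − 74 = 3.

z = 3, m = 0, x = 30, d = 13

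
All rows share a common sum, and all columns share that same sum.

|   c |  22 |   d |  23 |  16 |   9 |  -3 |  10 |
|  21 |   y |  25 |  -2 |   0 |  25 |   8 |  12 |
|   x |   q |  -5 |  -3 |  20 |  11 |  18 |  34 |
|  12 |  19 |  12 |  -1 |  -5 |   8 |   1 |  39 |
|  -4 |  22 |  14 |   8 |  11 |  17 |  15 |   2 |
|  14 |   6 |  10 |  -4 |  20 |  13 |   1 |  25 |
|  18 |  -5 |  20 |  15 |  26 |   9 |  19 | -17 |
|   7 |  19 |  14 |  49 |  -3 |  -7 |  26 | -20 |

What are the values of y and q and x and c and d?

y = -4, q = 6, x = 4, c = 13, d = -5

Rows 4 and 5 both sum to 85, so that's the common total.
Row 2 has 21 + 25 − 2 + 0 + 25 + 8 + 12 = 89; the blank must be 85 − 89 = -4.
Column 2 has 22 − 4 + 19 + 22 + 6 − 5 + 19 = 79; the blank must be 85 − 79 = 6.
Row 3 has 6 − 5 − 3 + 20 + 11 + 18 + 34 = 81; the blank must be 85 − 81 = 4.
Column 1 has 21 + 4 + 12 − 4 + 14 + 18 + 7 = 72; the blank must be 85 − 72 = 13.
Row 1 has 13 + 22 + 23 + 16 + 9 − 3 + 10 = 90; the blank must be 85 − 90 = -5.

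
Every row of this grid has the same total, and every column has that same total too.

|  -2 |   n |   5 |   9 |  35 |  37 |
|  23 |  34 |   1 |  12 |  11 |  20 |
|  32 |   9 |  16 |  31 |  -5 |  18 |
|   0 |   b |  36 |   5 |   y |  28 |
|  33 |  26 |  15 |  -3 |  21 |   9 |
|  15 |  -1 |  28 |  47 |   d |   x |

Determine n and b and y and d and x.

n = 17, b = 16, y = 16, d = 23, x = -11

Rows 2 and 3 both sum to 101, so that's the common total.
Row 1: -2 + 5 + 9 + 35 + 37 = 84, so its missing entry is 101 − 84 = 17.
Column 6: 37 + 20 + 18 + 28 + 9 = 112, so its missing entry is 101 − 112 = -11.
Column 2: 17 + 34 + 9 + 26 − 1 = 85, so its missing entry is 101 − 85 = 16.
Row 4: 0 + 16 + 36 + 5 + 28 = 85, so its missing entry is 101 − 85 = 16.
Row 6: 15 − 1 + 28 + 47 − 11 = 78, so its missing entry is 101 − 78 = 23.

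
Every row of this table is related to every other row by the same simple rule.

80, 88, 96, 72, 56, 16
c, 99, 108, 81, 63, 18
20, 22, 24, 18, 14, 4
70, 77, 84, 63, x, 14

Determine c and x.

Each row is a constant multiple of every other row — this is a multiplication table with the headers hidden.
Row 2 is 108/96 = 9/8 times row 1, so its entry in column 1 is 80 × 9/8 = 90.
Row 4 is 84/96 = 7/8 times row 1, so its entry in column 5 is 56 × 7/8 = 49.

c = 90, x = 49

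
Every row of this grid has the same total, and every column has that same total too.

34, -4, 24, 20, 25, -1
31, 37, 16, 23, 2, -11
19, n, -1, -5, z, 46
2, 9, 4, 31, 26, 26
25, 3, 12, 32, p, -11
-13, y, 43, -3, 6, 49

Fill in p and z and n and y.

p = 37, z = 2, n = 37, y = 16

Rows 1 and 2 both sum to 98, so that's the common total.
The known cells in row 5 total 61, leaving 98 − 61 = 37 for the blank.
The known cells in column 5 total 96, leaving 98 − 96 = 2 for the blank.
The known cells in row 6 total 82, leaving 98 − 82 = 16 for the blank.
The known cells in row 3 total 61, leaving 98 − 61 = 37 for the blank.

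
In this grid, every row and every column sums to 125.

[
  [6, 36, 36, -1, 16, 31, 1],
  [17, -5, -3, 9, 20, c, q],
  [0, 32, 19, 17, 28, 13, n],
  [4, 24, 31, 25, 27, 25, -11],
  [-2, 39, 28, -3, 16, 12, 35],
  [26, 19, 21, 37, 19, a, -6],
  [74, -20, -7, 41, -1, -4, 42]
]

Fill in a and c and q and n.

Row 6 has 26 + 19 + 21 + 37 + 19 − 6 = 116; the blank must be 125 − 116 = 9.
Row 3 has 0 + 32 + 19 + 17 + 28 + 13 = 109; the blank must be 125 − 109 = 16.
Column 7 has 1 + 16 − 11 + 35 − 6 + 42 = 77; the blank must be 125 − 77 = 48.
Row 2 has 17 − 5 − 3 + 9 + 20 + 48 = 86; the blank must be 125 − 86 = 39.

a = 9, c = 39, q = 48, n = 16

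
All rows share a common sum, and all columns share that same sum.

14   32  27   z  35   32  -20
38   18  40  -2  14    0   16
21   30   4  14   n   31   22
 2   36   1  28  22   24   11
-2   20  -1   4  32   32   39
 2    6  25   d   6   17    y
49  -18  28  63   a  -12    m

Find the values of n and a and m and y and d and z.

n = 2, a = 13, m = 1, y = 55, d = 13, z = 4

Rows 2 and 4 both sum to 124, so that's the common total.
Row 3 has 21 + 30 + 4 + 14 + 31 + 22 = 122; the blank must be 124 − 122 = 2.
Row 1 has 14 + 32 + 27 + 35 + 32 − 20 = 120; the blank must be 124 − 120 = 4.
Column 4 has 4 − 2 + 14 + 28 + 4 + 63 = 111; the blank must be 124 − 111 = 13.
Column 5 has 35 + 14 + 2 + 22 + 32 + 6 = 111; the blank must be 124 − 111 = 13.
Row 6 has 2 + 6 + 25 + 13 + 6 + 17 = 69; the blank must be 124 − 69 = 55.
Row 7 has 49 − 18 + 28 + 63 + 13 − 12 = 123; the blank must be 124 − 123 = 1.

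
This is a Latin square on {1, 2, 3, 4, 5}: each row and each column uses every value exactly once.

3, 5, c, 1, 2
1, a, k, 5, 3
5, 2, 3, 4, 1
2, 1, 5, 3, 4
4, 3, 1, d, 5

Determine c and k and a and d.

c = 4, k = 2, a = 4, d = 2

For row 1, column 3: row 1 already has {1, 2, 3, 5}; that leaves 4.
Cell (2,2): column 2 already has {1, 2, 3, 5} → 4.
At (row 2, col 3): row 2 already has {1, 3, 4, 5}, so the value is 2.
At (row 5, col 4): row 5 already has {1, 3, 4, 5}, so the value is 2.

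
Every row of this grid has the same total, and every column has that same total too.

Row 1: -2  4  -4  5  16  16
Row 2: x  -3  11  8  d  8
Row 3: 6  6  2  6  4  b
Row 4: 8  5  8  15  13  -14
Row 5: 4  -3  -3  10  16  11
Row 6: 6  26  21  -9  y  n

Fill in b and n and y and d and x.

Rows 1 and 4 both sum to 35, so that's the common total.
Column 1: -2 + 6 + 8 + 4 + 6 = 22, so its missing entry is 35 − 22 = 13.
Row 2: 13 − 3 + 11 + 8 + 8 = 37, so its missing entry is 35 − 37 = -2.
Column 5: 16 − 2 + 4 + 13 + 16 = 47, so its missing entry is 35 − 47 = -12.
Row 6: 6 + 26 + 21 − 9 − 12 = 32, so its missing entry is 35 − 32 = 3.
Row 3: 6 + 6 + 2 + 6 + 4 = 24, so its missing entry is 35 − 24 = 11.

b = 11, n = 3, y = -12, d = -2, x = 13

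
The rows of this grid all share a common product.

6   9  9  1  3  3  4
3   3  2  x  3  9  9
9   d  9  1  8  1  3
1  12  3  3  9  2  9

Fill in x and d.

x = 4, d = 9

Rows 1 and 4 each multiply to 17496, so every row has product 17496.
Row 2: 3×3×2×3×9×9 = 4374, so the missing entry is 17496 ÷ 4374 = 4.
Row 3: 9×9×1×8×1×3 = 1944, so the missing entry is 17496 ÷ 1944 = 9.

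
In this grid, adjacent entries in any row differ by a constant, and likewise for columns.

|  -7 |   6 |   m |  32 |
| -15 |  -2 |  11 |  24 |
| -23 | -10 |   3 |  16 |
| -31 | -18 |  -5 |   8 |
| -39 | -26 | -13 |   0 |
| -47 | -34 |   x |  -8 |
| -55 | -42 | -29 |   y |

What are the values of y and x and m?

y = -16, x = -21, m = 19

Along each row the entries change by 13 per step; down each column they change by -8.
Row 7: from -55 at column 1, stepping by 13 to column 4 gives -16.
Row 6: from -47 at column 1, stepping by 13 to column 3 gives -21.
Row 1: from -7 at column 1, stepping by 13 to column 3 gives 19.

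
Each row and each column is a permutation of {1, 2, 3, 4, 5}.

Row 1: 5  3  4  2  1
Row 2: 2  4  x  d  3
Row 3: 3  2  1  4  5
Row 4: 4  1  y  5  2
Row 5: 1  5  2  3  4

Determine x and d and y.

x = 5, d = 1, y = 3

At (row 4, col 3): row 4 already has {1, 2, 4, 5}, so the value is 3.
For row 2, column 3: column 3 already has {1, 2, 3, 4}; that leaves 5.
Cell (2,4): row 2 already has {2, 3, 4, 5} → 1.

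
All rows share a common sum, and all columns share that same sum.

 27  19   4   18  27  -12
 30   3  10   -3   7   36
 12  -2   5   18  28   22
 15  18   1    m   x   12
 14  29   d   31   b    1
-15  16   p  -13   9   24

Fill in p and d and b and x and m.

Rows 1 and 2 both sum to 83, so that's the common total.
Column 4: 18 − 3 + 18 + 31 − 13 = 51, so its missing entry is 83 − 51 = 32.
Row 4: 15 + 18 + 1 + 32 + 12 = 78, so its missing entry is 83 − 78 = 5.
Column 5: 27 + 7 + 28 + 5 + 9 = 76, so its missing entry is 83 − 76 = 7.
Row 5: 14 + 29 + 31 + 7 + 1 = 82, so its missing entry is 83 − 82 = 1.
Row 6: -15 + 16 − 13 + 9 + 24 = 21, so its missing entry is 83 − 21 = 62.

p = 62, d = 1, b = 7, x = 5, m = 32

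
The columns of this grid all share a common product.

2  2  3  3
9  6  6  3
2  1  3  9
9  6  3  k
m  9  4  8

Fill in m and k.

m = 2, k = 1

Columns 2 and 3 each multiply to 648, so every column has product 648.
Column 1: 2×9×2×9 = 324, so the missing entry is 648 ÷ 324 = 2.
Column 4: 3×3×9×8 = 648, so the missing entry is 648 ÷ 648 = 1.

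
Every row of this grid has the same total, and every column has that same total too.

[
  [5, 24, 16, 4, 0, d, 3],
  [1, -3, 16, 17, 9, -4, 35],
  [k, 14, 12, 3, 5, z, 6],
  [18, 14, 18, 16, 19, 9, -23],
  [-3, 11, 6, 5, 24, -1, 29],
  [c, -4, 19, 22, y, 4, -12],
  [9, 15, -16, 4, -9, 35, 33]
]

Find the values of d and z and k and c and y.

d = 19, z = 9, k = 22, c = 19, y = 23

Rows 2 and 4 both sum to 71, so that's the common total.
Column 5: 0 + 9 + 5 + 19 + 24 − 9 = 48, so its missing entry is 71 − 48 = 23.
Row 6: -4 + 19 + 22 + 23 + 4 − 12 = 52, so its missing entry is 71 − 52 = 19.
Column 1: 5 + 1 + 18 − 3 + 19 + 9 = 49, so its missing entry is 71 − 49 = 22.
Row 1: 5 + 24 + 16 + 4 + 0 + 3 = 52, so its missing entry is 71 − 52 = 19.
Row 3: 22 + 14 + 12 + 3 + 5 + 6 = 62, so its missing entry is 71 − 62 = 9.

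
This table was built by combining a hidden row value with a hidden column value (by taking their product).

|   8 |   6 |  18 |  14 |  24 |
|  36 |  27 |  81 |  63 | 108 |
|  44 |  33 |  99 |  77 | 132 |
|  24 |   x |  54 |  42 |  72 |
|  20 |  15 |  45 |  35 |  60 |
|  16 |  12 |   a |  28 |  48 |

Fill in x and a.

x = 18, a = 36

Each row is a constant multiple of every other row — this is a multiplication table with the headers hidden.
Row 4 is 72/24 = 3/1 times row 1, so its entry in column 2 is 6 × 3/1 = 18.
Row 6 is 48/24 = 2/1 times row 1, so its entry in column 3 is 18 × 2/1 = 36.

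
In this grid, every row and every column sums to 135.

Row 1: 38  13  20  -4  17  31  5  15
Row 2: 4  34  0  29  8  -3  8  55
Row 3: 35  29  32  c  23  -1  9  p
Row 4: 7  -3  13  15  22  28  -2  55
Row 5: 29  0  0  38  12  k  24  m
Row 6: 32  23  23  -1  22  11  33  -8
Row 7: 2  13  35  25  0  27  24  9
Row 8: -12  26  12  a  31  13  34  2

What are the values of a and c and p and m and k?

Row 8 has -12 + 26 + 12 + 31 + 13 + 34 + 2 = 106; the blank must be 135 − 106 = 29.
Column 4 has -4 + 29 + 15 + 38 − 1 + 25 + 29 = 131; the blank must be 135 − 131 = 4.
Row 3 has 35 + 29 + 32 + 4 + 23 − 1 + 9 = 131; the blank must be 135 − 131 = 4.
Column 6 has 31 − 3 − 1 + 28 + 11 + 27 + 13 = 106; the blank must be 135 − 106 = 29.
Row 5 has 29 + 0 + 0 + 38 + 12 + 29 + 24 = 132; the blank must be 135 − 132 = 3.

a = 29, c = 4, p = 4, m = 3, k = 29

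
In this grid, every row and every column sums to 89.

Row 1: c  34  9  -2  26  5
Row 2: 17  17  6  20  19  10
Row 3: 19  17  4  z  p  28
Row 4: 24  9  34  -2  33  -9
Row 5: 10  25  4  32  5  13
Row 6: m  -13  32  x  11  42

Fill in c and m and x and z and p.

The known cells in column 5 total 94, leaving 89 − 94 = -5 for the blank.
The known cells in row 1 total 72, leaving 89 − 72 = 17 for the blank.
The known cells in row 3 total 63, leaving 89 − 63 = 26 for the blank.
The known cells in column 1 total 87, leaving 89 − 87 = 2 for the blank.
The known cells in row 6 total 74, leaving 89 − 74 = 15 for the blank.

c = 17, m = 2, x = 15, z = 26, p = -5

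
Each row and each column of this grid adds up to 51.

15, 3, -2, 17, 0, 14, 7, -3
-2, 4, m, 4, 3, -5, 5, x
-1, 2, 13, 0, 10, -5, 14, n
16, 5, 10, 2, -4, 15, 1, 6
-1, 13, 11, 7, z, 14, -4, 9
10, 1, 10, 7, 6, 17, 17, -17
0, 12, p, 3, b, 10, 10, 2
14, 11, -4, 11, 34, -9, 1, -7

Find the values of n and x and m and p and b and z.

Row 5 has -1 + 13 + 11 + 7 + 14 − 4 + 9 = 49; the blank must be 51 − 49 = 2.
Row 3 has -1 + 2 + 13 + 0 + 10 − 5 + 14 = 33; the blank must be 51 − 33 = 18.
Column 5 has 0 + 3 + 10 − 4 + 2 + 6 + 34 = 51; the blank must be 51 − 51 = 0.
Row 7 has 0 + 12 + 3 + 0 + 10 + 10 + 2 = 37; the blank must be 51 − 37 = 14.
Column 3 has -2 + 13 + 10 + 11 + 10 + 14 − 4 = 52; the blank must be 51 − 52 = -1.
Row 2 has -2 + 4 − 1 + 4 + 3 − 5 + 5 = 8; the blank must be 51 − 8 = 43.

n = 18, x = 43, m = -1, p = 14, b = 0, z = 2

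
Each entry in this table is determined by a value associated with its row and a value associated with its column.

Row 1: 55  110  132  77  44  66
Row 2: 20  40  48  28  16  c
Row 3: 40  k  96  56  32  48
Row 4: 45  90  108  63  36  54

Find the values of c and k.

Each row is a constant multiple of every other row — this is a multiplication table with the headers hidden.
Row 2 is 16/44 = 4/11 times row 1, so its entry in column 6 is 66 × 4/11 = 24.
Row 3 is 32/44 = 8/11 times row 1, so its entry in column 2 is 110 × 8/11 = 80.

c = 24, k = 80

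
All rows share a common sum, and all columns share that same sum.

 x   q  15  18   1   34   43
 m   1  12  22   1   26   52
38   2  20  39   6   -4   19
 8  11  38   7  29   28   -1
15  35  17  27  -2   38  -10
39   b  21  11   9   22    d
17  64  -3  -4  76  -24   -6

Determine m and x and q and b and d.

m = 6, x = -3, q = 12, b = -5, d = 23

Rows 3 and 4 both sum to 120, so that's the common total.
Column 7: 43 + 52 + 19 − 1 − 10 − 6 = 97, so its missing entry is 120 − 97 = 23.
Row 6: 39 + 21 + 11 + 9 + 22 + 23 = 125, so its missing entry is 120 − 125 = -5.
Column 2: 1 + 2 + 11 + 35 − 5 + 64 = 108, so its missing entry is 120 − 108 = 12.
Row 1: 12 + 15 + 18 + 1 + 34 + 43 = 123, so its missing entry is 120 − 123 = -3.
Row 2: 1 + 12 + 22 + 1 + 26 + 52 = 114, so its missing entry is 120 − 114 = 6.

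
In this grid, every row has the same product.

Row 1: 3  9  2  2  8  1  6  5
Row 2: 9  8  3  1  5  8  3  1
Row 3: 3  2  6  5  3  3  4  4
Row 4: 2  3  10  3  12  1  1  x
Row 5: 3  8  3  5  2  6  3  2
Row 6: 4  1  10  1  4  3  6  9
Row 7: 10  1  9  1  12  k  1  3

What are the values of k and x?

Rows 5 and 6 each multiply to 25920, so every row has product 25920.
Row 7: 10×1×9×1×12×1×3 = 3240, so the missing entry is 25920 ÷ 3240 = 8.
Row 4: 2×3×10×3×12×1×1 = 2160, so the missing entry is 25920 ÷ 2160 = 12.

k = 8, x = 12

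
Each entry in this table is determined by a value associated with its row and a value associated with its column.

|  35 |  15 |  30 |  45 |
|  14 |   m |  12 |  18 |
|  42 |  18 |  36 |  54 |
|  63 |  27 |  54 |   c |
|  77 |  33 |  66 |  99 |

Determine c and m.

c = 81, m = 6

Each row is a constant multiple of every other row — this is a multiplication table with the headers hidden.
Row 4 is 63/35 = 9/5 times row 1, so its entry in column 4 is 45 × 9/5 = 81.
Row 2 is 14/35 = 2/5 times row 1, so its entry in column 2 is 15 × 2/5 = 6.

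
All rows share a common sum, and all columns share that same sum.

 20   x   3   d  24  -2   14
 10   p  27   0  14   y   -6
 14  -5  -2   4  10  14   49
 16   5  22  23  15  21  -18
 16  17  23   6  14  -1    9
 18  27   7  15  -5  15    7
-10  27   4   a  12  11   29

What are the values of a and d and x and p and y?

Rows 3 and 4 both sum to 84, so that's the common total.
Column 6: -2 + 14 + 21 − 1 + 15 + 11 = 58, so its missing entry is 84 − 58 = 26.
Row 2: 10 + 27 + 0 + 14 + 26 − 6 = 71, so its missing entry is 84 − 71 = 13.
Column 2: 13 − 5 + 5 + 17 + 27 + 27 = 84, so its missing entry is 84 − 84 = 0.
Row 1: 20 + 0 + 3 + 24 − 2 + 14 = 59, so its missing entry is 84 − 59 = 25.
Row 7: -10 + 27 + 4 + 12 + 11 + 29 = 73, so its missing entry is 84 − 73 = 11.

a = 11, d = 25, x = 0, p = 13, y = 26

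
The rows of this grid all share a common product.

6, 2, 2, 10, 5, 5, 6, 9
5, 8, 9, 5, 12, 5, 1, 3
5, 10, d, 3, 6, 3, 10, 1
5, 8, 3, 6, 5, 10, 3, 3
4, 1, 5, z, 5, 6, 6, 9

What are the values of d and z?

d = 12, z = 10

Rows 1 and 4 each multiply to 324000, so every row has product 324000.
Row 3: 5×10×3×6×3×10×1 = 27000, so the missing entry is 324000 ÷ 27000 = 12.
Row 5: 4×1×5×5×6×6×9 = 32400, so the missing entry is 324000 ÷ 32400 = 10.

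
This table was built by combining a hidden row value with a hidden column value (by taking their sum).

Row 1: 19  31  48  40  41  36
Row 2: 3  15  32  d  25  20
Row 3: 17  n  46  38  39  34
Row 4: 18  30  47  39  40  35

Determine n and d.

n = 29, d = 24

The difference between any two rows is the same in every column — this is an addition table with the headers hidden.
Row 3 minus row 1 is 17 − 19 = -2, so its entry in column 2 is 31 + (-2) = 29.
Row 2 minus row 1 is 3 − 19 = -16, so its entry in column 4 is 40 + (-16) = 24.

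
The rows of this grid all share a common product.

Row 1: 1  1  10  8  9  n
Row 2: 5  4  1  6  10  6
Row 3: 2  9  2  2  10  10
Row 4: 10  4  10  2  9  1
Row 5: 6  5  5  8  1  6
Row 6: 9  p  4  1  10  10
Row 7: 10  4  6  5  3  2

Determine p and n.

Rows 3 and 5 each multiply to 7200, so every row has product 7200.
Row 6: 9×4×1×10×10 = 3600, so the missing entry is 7200 ÷ 3600 = 2.
Row 1: 1×1×10×8×9 = 720, so the missing entry is 7200 ÷ 720 = 10.

p = 2, n = 10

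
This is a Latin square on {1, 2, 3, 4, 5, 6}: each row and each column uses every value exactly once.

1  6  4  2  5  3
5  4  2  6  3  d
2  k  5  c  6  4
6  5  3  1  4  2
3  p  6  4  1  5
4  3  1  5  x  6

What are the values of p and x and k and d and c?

Cell (2,6): row 2 already has {2, 3, 4, 5, 6} → 1.
At (row 6, col 5): row 6 already has {1, 3, 4, 5, 6}, so the value is 2.
At (row 3, col 4): column 4 already has {1, 2, 4, 5, 6}, so the value is 3.
Cell (3,2): row 3 already has {2, 3, 4, 5, 6} → 1.
Cell (5,2): row 5 already has {1, 3, 4, 5, 6} → 2.

p = 2, x = 2, k = 1, d = 1, c = 3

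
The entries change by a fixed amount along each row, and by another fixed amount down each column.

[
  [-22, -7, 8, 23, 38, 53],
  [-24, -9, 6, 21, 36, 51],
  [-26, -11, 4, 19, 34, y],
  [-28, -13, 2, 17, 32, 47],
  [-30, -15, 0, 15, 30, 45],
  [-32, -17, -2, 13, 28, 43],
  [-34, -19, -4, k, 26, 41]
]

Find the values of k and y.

k = 11, y = 49

Along each row the entries change by 15 per step; down each column they change by -2.
Row 7: from -34 at column 1, stepping by 15 to column 4 gives 11.
Row 3: from -26 at column 1, stepping by 15 to column 6 gives 49.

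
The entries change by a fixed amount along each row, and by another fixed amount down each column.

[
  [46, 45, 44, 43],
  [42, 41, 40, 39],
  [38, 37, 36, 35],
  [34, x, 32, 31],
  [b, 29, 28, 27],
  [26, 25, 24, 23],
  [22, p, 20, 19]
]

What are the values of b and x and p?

Along each row the entries change by -1 per step; down each column they change by -4.
Row 5: from 29 at column 2, stepping by -1 to column 1 gives 30.
Row 4: from 34 at column 1, stepping by -1 to column 2 gives 33.
Row 7: from 22 at column 1, stepping by -1 to column 2 gives 21.

b = 30, x = 33, p = 21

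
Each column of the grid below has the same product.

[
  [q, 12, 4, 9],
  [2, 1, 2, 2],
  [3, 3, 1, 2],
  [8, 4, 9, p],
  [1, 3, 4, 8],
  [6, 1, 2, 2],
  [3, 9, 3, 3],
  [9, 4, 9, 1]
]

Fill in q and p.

Columns 2 and 3 each multiply to 15552, so every column has product 15552.
Column 1: 2×3×8×1×6×3×9 = 7776, so the missing entry is 15552 ÷ 7776 = 2.
Column 4: 9×2×2×8×2×3×1 = 1728, so the missing entry is 15552 ÷ 1728 = 9.

q = 2, p = 9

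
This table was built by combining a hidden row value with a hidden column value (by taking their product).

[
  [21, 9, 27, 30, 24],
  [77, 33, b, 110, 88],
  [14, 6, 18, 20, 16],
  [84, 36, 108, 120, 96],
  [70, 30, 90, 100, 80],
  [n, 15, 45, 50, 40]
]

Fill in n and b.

n = 35, b = 99

Each row is a constant multiple of every other row — this is a multiplication table with the headers hidden.
Row 6 is 15/9 = 5/3 times row 1, so its entry in column 1 is 21 × 5/3 = 35.
Row 2 is 33/9 = 11/3 times row 1, so its entry in column 3 is 27 × 11/3 = 99.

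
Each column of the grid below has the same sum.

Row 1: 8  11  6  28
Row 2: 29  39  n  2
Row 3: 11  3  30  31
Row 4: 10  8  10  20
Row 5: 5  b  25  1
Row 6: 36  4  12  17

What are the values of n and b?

n = 16, b = 34

Columns 1 and 4 both add up to 99, so every column sums to 99.
Column 3: 6 + 30 + 10 + 25 + 12 = 83, so the missing entry is 99 − 83 = 16.
Column 2: 11 + 39 + 3 + 8 + 4 = 65, so the missing entry is 99 − 65 = 34.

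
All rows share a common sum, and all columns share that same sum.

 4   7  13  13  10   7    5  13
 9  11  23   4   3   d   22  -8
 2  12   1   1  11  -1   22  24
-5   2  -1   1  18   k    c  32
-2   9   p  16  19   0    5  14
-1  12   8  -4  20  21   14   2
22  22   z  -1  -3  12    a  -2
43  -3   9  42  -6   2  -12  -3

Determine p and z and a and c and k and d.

p = 11, z = 8, a = 14, c = 2, k = 23, d = 8

Rows 1 and 3 both sum to 72, so that's the common total.
The known cells in row 2 total 64, leaving 72 − 64 = 8 for the blank.
The known cells in row 5 total 61, leaving 72 − 61 = 11 for the blank.
The known cells in column 3 total 64, leaving 72 − 64 = 8 for the blank.
The known cells in row 7 total 58, leaving 72 − 58 = 14 for the blank.
The known cells in column 7 total 70, leaving 72 − 70 = 2 for the blank.
The known cells in row 4 total 49, leaving 72 − 49 = 23 for the blank.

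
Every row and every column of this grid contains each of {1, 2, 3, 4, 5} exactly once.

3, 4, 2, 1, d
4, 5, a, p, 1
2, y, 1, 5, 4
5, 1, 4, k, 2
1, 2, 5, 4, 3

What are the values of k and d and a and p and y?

For row 2, column 3: column 3 already has {1, 2, 4, 5}; that leaves 3.
Cell (1,5): row 1 already has {1, 2, 3, 4} → 5.
For row 3, column 2: row 3 already has {1, 2, 4, 5}; that leaves 3.
For row 4, column 4: row 4 already has {1, 2, 4, 5}; that leaves 3.
At (row 2, col 4): row 2 already has {1, 3, 4, 5}, so the value is 2.

k = 3, d = 5, a = 3, p = 2, y = 3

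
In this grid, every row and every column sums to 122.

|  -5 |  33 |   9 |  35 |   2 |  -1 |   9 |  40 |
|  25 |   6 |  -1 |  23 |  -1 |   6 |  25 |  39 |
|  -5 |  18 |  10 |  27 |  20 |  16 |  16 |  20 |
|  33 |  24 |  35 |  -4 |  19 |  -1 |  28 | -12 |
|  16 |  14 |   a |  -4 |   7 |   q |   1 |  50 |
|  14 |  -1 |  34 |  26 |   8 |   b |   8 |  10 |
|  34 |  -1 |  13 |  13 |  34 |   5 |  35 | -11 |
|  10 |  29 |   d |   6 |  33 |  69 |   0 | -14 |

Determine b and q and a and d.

Row 8: 10 + 29 + 6 + 33 + 69 + 0 − 14 = 133, so its missing entry is 122 − 133 = -11.
Row 6: 14 − 1 + 34 + 26 + 8 + 8 + 10 = 99, so its missing entry is 122 − 99 = 23.
Column 6: -1 + 6 + 16 − 1 + 23 + 5 + 69 = 117, so its missing entry is 122 − 117 = 5.
Row 5: 16 + 14 − 4 + 7 + 5 + 1 + 50 = 89, so its missing entry is 122 − 89 = 33.

b = 23, q = 5, a = 33, d = -11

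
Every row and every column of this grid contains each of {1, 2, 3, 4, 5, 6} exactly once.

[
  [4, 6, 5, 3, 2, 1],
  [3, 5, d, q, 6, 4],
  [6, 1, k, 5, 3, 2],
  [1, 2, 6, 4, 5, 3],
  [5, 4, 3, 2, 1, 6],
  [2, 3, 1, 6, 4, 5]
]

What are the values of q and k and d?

q = 1, k = 4, d = 2

For row 2, column 4: column 4 already has {2, 3, 4, 5, 6}; that leaves 1.
For row 2, column 3: row 2 already has {1, 3, 4, 5, 6}; that leaves 2.
Cell (3,3): row 3 already has {1, 2, 3, 5, 6} → 4.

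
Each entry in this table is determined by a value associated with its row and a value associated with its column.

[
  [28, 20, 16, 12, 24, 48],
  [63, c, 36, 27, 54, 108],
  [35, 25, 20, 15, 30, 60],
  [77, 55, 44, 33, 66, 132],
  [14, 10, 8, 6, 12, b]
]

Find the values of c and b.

c = 45, b = 24

Each row is a constant multiple of every other row — this is a multiplication table with the headers hidden.
Row 2 is 54/24 = 9/4 times row 1, so its entry in column 2 is 20 × 9/4 = 45.
Row 5 is 12/24 = 1/2 times row 1, so its entry in column 6 is 48 × 1/2 = 24.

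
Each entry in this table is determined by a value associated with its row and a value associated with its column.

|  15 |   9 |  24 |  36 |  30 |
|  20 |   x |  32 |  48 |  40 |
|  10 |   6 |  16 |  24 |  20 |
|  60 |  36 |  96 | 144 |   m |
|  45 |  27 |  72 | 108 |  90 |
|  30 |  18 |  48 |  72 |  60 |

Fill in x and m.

x = 12, m = 120

Each row is a constant multiple of every other row — this is a multiplication table with the headers hidden.
Row 2 is 48/36 = 4/3 times row 1, so its entry in column 2 is 9 × 4/3 = 12.
Row 4 is 144/36 = 4/1 times row 1, so its entry in column 5 is 30 × 4/1 = 120.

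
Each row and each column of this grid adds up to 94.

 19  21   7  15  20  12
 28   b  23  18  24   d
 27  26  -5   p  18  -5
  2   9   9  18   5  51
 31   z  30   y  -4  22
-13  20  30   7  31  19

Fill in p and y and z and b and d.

p = 33, y = 3, z = 12, b = 6, d = -5

Column 6: 12 − 5 + 51 + 22 + 19 = 99, so its missing entry is 94 − 99 = -5.
Row 2: 28 + 23 + 18 + 24 − 5 = 88, so its missing entry is 94 − 88 = 6.
Row 3: 27 + 26 − 5 + 18 − 5 = 61, so its missing entry is 94 − 61 = 33.
Column 4: 15 + 18 + 33 + 18 + 7 = 91, so its missing entry is 94 − 91 = 3.
Row 5: 31 + 30 + 3 − 4 + 22 = 82, so its missing entry is 94 − 82 = 12.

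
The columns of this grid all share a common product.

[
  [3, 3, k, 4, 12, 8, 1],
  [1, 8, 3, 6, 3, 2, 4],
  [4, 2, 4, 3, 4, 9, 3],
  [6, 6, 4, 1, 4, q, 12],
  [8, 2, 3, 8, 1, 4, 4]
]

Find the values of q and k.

Columns 1 and 2 each multiply to 576, so every column has product 576.
Column 6: 8×2×9×4 = 576, so the missing entry is 576 ÷ 576 = 1.
Column 3: 3×4×4×3 = 144, so the missing entry is 576 ÷ 144 = 4.

q = 1, k = 4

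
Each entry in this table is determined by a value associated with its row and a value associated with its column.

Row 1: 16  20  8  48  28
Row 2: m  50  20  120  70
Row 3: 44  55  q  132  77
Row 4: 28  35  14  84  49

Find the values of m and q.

m = 40, q = 22

Each row is a constant multiple of every other row — this is a multiplication table with the headers hidden.
Row 2 is 70/28 = 5/2 times row 1, so its entry in column 1 is 16 × 5/2 = 40.
Row 3 is 77/28 = 11/4 times row 1, so its entry in column 3 is 8 × 11/4 = 22.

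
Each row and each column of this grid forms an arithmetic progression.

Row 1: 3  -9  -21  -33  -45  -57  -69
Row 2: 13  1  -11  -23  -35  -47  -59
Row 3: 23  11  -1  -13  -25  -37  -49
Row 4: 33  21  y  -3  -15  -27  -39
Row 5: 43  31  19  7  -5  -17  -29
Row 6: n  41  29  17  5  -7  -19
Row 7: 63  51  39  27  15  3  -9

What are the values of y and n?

Along each row the entries change by -12 per step; down each column they change by 10.
Row 4: from 33 at column 1, stepping by -12 to column 3 gives 9.
Row 6: from 41 at column 2, stepping by -12 to column 1 gives 53.

y = 9, n = 53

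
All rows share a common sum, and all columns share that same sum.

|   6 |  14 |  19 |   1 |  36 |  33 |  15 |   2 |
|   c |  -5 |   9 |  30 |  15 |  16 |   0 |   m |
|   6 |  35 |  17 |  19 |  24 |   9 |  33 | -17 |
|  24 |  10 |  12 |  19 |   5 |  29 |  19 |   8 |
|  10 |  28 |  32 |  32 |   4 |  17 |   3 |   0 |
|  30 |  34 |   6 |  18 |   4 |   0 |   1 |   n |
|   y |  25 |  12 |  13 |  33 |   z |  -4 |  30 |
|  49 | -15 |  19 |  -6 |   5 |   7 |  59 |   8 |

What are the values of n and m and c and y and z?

Rows 1 and 3 both sum to 126, so that's the common total.
Column 6: 33 + 16 + 9 + 29 + 17 + 0 + 7 = 111, so its missing entry is 126 − 111 = 15.
Row 6: 30 + 34 + 6 + 18 + 4 + 0 + 1 = 93, so its missing entry is 126 − 93 = 33.
Column 8: 2 − 17 + 8 + 0 + 33 + 30 + 8 = 64, so its missing entry is 126 − 64 = 62.
Row 7: 25 + 12 + 13 + 33 + 15 − 4 + 30 = 124, so its missing entry is 126 − 124 = 2.
Row 2: -5 + 9 + 30 + 15 + 16 + 0 + 62 = 127, so its missing entry is 126 − 127 = -1.

n = 33, m = 62, c = -1, y = 2, z = 15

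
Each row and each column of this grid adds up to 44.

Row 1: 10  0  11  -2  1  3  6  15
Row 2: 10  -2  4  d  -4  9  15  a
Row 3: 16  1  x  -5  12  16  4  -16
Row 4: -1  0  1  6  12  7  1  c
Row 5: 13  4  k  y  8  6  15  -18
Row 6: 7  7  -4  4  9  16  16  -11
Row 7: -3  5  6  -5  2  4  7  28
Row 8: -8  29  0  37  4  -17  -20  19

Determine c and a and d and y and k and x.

c = 18, a = 9, d = 3, y = 6, k = 10, x = 16

Row 4 has -1 + 0 + 1 + 6 + 12 + 7 + 1 = 26; the blank must be 44 − 26 = 18.
Column 8 has 15 − 16 + 18 − 18 − 11 + 28 + 19 = 35; the blank must be 44 − 35 = 9.
Row 3 has 16 + 1 − 5 + 12 + 16 + 4 − 16 = 28; the blank must be 44 − 28 = 16.
Column 3 has 11 + 4 + 16 + 1 − 4 + 6 + 0 = 34; the blank must be 44 − 34 = 10.
Row 5 has 13 + 4 + 10 + 8 + 6 + 15 − 18 = 38; the blank must be 44 − 38 = 6.
Row 2 has 10 − 2 + 4 − 4 + 9 + 15 + 9 = 41; the blank must be 44 − 41 = 3.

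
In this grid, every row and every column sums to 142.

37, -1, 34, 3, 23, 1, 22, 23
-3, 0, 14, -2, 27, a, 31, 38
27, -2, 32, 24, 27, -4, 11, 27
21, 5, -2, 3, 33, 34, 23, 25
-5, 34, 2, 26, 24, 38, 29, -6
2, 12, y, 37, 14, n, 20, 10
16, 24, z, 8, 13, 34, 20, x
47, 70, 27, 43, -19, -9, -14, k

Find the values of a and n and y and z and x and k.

Row 8: 47 + 70 + 27 + 43 − 19 − 9 − 14 = 145, so its missing entry is 142 − 145 = -3.
Row 2: -3 + 0 + 14 − 2 + 27 + 31 + 38 = 105, so its missing entry is 142 − 105 = 37.
Column 6: 1 + 37 − 4 + 34 + 38 + 34 − 9 = 131, so its missing entry is 142 − 131 = 11.
Column 8: 23 + 38 + 27 + 25 − 6 + 10 − 3 = 114, so its missing entry is 142 − 114 = 28.
Row 7: 16 + 24 + 8 + 13 + 34 + 20 + 28 = 143, so its missing entry is 142 − 143 = -1.
Row 6: 2 + 12 + 37 + 14 + 11 + 20 + 10 = 106, so its missing entry is 142 − 106 = 36.

a = 37, n = 11, y = 36, z = -1, x = 28, k = -3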